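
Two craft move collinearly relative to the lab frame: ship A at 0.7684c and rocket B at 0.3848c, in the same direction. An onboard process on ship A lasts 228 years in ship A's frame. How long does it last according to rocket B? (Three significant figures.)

272 years

Transform ship A's velocity into rocket B's frame: (0.7684 − 0.3848)/(1 − 0.7684·0.3848) = 0.3836/0.70431968, so the relative speed is 0.54464c.
γ for this relative speed: γ = 1/√(1 − 0.296633) = 1.1924.
Ship A's interval is proper; time dilation gives Δt_B = γΔτ = 1.1924 × 228 years = 272 years.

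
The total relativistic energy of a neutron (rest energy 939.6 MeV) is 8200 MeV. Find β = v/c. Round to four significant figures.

0.9934

γ = E/(mc²) = 8200/939.6 = 8.7271.
β = √(1 − 1/γ²) = √(1 − 0.0131299) = √0.9868701 = 0.9934.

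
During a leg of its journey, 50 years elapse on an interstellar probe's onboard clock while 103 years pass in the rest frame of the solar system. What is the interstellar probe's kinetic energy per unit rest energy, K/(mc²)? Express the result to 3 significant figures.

The time-dilation ratio gives γ = 103/50 = 2.06.
Since K = (γ−1)mc², K/(mc²) = 2.06 − 1 = 1.06.

1.06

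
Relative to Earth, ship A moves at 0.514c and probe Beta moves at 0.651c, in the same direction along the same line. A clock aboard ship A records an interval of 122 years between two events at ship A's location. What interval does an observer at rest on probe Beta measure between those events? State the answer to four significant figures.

Transform ship A's velocity into probe Beta's frame: (0.514 − 0.651)/(1 − 0.514·0.651) = −0.137/0.665386, so the relative speed is 0.2059c.
γ for this relative speed: γ = 1/√(1 − 0.0423948) = 1.0219.
The clock on ship A records proper time, so probe Beta measures Δt = γΔτ = 1.0219 × 122 = 124.7 years.

124.7 years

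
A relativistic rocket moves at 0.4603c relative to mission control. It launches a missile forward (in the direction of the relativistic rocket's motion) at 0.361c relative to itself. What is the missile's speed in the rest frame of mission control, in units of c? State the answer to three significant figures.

Relativistic velocity addition: u = (u' + v)/(1 + u'v/c²), with u' = 0.361c and v = 0.4603c.
Numerator: 0.361 + 0.4603 = 0.8213. Denominator: 1 + (0.361)(0.4603) = 1.1661683.
u = 0.8213/1.1661683 = 0.70427, so the speed is 0.704c.

0.704c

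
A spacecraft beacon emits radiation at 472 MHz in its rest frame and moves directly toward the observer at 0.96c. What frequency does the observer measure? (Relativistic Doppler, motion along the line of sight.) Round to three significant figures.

3300 MHz

Relativistic Doppler (source moving toward): f_obs = f_src · √((1+β)/(1−β)).
With β = 0.96: factor = √(1.96/0.04) = 7.
f_obs = 472 × 7 = 3300 MHz.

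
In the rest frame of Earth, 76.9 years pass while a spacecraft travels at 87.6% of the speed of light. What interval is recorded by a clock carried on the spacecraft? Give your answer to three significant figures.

γ = 1/√(1 − β²) = 1/√(1 − 0.767376) = 1/√0.232624 = 1/0.482311 = 2.0734.
The moving clock records proper time: Δτ = Δt/γ = 76.9/2.0734 = 37.1 years.

37.1 years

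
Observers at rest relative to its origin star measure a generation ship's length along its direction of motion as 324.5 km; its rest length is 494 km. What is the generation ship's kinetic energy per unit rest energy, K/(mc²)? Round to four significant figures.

From L = L₀/γ: γ = 494/324.5 = 1.52234.
K/(mc²) = γ − 1 = 1.52234 − 1 = 0.5223.

0.5223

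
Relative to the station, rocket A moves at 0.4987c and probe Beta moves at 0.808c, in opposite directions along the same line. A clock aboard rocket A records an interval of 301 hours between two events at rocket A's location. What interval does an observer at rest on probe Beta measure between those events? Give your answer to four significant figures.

The velocity of rocket A relative to probe Beta is (0.4987 + 0.808)c / (1 + 0.4987×0.808) = 0.93139c; relative speed 0.93139c.
γ for this relative speed: γ = 1/√(1 − 0.867487) = 2.7471.
The clock on rocket A records proper time, so probe Beta measures Δt = γΔτ = 2.7471 × 301 = 826.9 hours.

826.9 hours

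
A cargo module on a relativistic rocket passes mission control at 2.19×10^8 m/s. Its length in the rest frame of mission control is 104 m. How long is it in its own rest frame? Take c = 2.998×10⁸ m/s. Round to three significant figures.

β = v/c = (2.19×10^8 m/s)/(2.998×10⁸ m/s) = 0.730487.
β² = 0.5336113, so γ = 1/√0.4663887 = 1.4643.
Proper length: L₀ = γ·L = 1.4643 × 104 = 152 m.

152 m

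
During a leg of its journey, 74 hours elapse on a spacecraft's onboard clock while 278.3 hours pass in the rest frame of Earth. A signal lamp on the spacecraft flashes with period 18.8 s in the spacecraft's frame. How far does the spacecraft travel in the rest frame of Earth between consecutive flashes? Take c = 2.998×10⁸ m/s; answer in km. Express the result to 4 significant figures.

2.043×10^7 km

The time-dilation ratio gives γ = 278.3/74 = 3.76081.
β = √(1 − 1/γ²) = 0.964. Lab-frame period = γτ = 3.76081×18.8 s = 70.703 s. Distance = βc × γτ = 0.964 × 2.998×10⁸ m/s × 70.703 s = 2.0434×10^10 m = 2.043×10^7 km.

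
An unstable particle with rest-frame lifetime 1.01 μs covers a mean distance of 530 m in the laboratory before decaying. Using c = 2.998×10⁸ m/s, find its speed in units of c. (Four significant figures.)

d = βγcτ ⇒ βγ = d/(cτ) = 530.0 m / (302.798 m) = 1.7503.
β = (βγ)/√(1+(βγ)²) = 1.7503/√4.06355 = 0.8683.

0.8683c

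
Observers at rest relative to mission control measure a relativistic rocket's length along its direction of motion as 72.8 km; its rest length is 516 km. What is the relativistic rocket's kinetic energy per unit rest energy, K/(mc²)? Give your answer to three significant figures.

γ = L₀/L = 516/72.8 = 7.08791.
Since K = (γ−1)mc², K/(mc²) = 7.08791 − 1 = 6.09.

6.09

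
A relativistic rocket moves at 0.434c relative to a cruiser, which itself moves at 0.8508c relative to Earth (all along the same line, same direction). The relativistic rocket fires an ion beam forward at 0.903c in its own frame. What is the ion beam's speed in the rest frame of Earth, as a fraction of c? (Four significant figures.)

Compose velocities in two stages. Stage 1 (into S'): u₁ = (0.903+0.434)/(1+0.903×0.434) = 0.96056.
Stage 2 (into S): u = (0.96056+0.8508)/(1+0.96056×0.8508) = 0.99676, so the speed is 0.9968c.

0.9968c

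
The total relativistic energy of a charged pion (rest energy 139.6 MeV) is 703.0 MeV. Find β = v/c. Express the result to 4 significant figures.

0.9801

Total energy E = γmc² gives γ = 703.0/139.6 = 5.0358.
Hence β = √(1 − 1/γ²) = √(1 − 0.0394333) = √0.9605667 = 0.9801.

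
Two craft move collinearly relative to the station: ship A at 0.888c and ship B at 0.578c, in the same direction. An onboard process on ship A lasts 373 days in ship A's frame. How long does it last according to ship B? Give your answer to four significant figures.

Speed of ship A in ship B's frame: u = (v_A − v_B)/(1 − v_A v_B/c²) = (0.888 − 0.578)/(1 − 0.888×0.578) = 0.31/0.486736 = 0.6369; |u| = 0.6369c.
At |u| = 0.6369c, γ = (1 − 0.405642)^(−1/2) = 1.2971.
Ship A's interval is proper; time dilation gives Δt_B = γΔτ = 1.2971 × 373 days = 483.8 days.

483.8 days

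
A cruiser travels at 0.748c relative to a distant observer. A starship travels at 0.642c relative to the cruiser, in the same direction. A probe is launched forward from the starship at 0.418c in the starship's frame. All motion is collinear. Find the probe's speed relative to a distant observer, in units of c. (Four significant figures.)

0.9745c

Apply u = (u'+v)/(1+u'v) twice. Probe in the cruiser frame: (0.418+0.642)/(1+0.418·0.642) = 1.06/1.268356 = 0.83573c.
That velocity, transformed to the rest frame of a distant observer: (0.83573+0.748)/(1+0.83573·0.748) = 1.58373/1.62512604 = 0.97453c.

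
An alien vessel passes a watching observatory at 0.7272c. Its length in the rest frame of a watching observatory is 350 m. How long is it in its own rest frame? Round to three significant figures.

γ = 1/√(1 − β²) = 1/√(1 − 0.52881984) = 1/√0.47118016 = 1/0.686426 = 1.4568.
Proper length: L₀ = γ·L = 1.4568 × 350 = 510 m.

510 m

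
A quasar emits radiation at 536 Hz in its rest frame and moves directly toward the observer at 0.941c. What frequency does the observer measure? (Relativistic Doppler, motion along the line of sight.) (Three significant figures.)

Relativistic Doppler (source moving toward): f_obs = f_src · √((1+β)/(1−β)).
With β = 0.941: factor = √(1.941/0.059) = 5.7357.
f_obs = 536 × 5.7357 = 3070 Hz.

3070 Hz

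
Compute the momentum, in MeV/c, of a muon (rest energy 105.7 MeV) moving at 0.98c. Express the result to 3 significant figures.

With β = 0.98, γ = 1/√(1 − 0.98²) = 1/√0.0396 = 5.0252.
Momentum: p = γβ·mc = 5.0252 × 0.98 × 105.7 MeV/c = 521 MeV/c.

521 MeV/c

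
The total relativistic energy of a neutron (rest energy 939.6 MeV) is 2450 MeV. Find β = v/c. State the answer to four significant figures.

0.9235

γ = E/(mc²) = 2450/939.6 = 2.6075.
β = √(1 − 1/γ²) = √(1 − 0.147079) = √0.852921 = 0.9235.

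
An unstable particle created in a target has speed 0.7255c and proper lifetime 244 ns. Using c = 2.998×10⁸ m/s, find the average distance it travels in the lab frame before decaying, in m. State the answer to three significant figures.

77.1 m

β² = 0.52635025, so γ = 1/√0.47364975 = 1.453.
Lab-frame lifetime: Δt = γτ = 1.453 × 244 ns = 354.53 ns.
Distance: d = vΔt = 0.7255 × 2.998×10⁸ m/s × 3.5453×10^-7 s = 77.1 m.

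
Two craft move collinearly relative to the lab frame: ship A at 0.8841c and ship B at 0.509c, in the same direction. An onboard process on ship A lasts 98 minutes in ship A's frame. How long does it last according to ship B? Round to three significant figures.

134 minutes

The velocity of ship A relative to ship B is (0.8841 − 0.509)c / (1 − 0.8841×0.509) = 0.68201c; relative speed 0.68201c.
γ for this relative speed: γ = 1/√(1 − 0.465138) = 1.3673.
The clock on ship A records proper time, so ship B measures Δt = γΔτ = 1.3673 × 98 = 134 minutes.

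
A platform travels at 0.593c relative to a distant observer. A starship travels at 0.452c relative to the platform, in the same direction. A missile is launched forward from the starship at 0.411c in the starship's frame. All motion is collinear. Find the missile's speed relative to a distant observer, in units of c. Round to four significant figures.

Compose velocities in two stages. Stage 1 (into S'): u₁ = (0.411+0.452)/(1+0.411×0.452) = 0.7278.
Stage 2 (into S): u = (0.7278+0.593)/(1+0.7278×0.593) = 0.92261, so the speed is 0.9226c.

0.9226c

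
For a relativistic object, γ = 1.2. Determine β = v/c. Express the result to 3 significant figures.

0.553

β = √(1 − 1/γ²) = √(1 − 1/1.44) = √0.305556 = 0.553.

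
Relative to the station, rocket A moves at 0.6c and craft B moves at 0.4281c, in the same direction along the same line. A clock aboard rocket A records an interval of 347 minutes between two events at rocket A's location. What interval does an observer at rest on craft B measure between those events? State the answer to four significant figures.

Speed of rocket A in craft B's frame: u = (v_A − v_B)/(1 − v_A v_B/c²) = (0.6 − 0.4281)/(1 − 0.6×0.4281) = 0.1719/0.74314 = 0.23132; |u| = 0.23132c.
γ for this relative speed: γ = 1/√(1 − 0.0535089) = 1.0279.
Rocket A's interval is proper; time dilation gives Δt_B = γΔτ = 1.0279 × 347 minutes = 356.7 minutes.

356.7 minutes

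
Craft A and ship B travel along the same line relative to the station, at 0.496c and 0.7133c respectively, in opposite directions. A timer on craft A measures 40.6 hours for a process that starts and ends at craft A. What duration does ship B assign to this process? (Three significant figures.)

Speed of craft A in ship B's frame: u = (v_A + v_B)/(1 + v_A v_B/c²) = (0.496 + 0.7133)/(1 + 0.496×0.7133) = 1.2093/1.3537968 = 0.89327; |u| = 0.89327c.
At |u| = 0.89327c, γ = (1 − 0.797931)^(−1/2) = 2.2246.
The clock on craft A records proper time, so ship B measures Δt = γΔτ = 2.2246 × 40.6 = 90.3 hours.

90.3 hours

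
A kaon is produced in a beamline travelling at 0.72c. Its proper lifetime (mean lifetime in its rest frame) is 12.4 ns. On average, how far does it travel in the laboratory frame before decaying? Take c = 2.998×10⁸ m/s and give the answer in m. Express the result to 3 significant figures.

γ = 1/√(1 − β²) = 1/√(1 − 0.5184) = 1/√0.4816 = 1/0.693974 = 1.441.
Lab-frame lifetime: Δt = γτ = 1.441 × 12.4 ns = 17.868 ns.
Distance: d = vΔt = 0.72 × 2.998×10⁸ m/s × 1.7868×10^-8 s = 3.86 m.

3.86 m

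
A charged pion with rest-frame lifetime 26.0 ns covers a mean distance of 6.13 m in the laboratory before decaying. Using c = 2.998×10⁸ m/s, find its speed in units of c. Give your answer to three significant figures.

d = βγcτ ⇒ βγ = d/(cτ) = 6.130 m / (7.7948 m) = 0.78642.
β = (βγ)/√(1+(βγ)²) = 0.78642/√1.618456 = 0.618.

0.618c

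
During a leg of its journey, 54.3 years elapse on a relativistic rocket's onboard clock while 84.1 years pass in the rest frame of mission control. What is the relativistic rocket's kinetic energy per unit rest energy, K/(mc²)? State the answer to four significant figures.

γ = Δt/Δτ = 84.1/54.3 = 1.5488.
K/(mc²) = γ − 1 = 1.5488 − 1 = 0.5488.

0.5488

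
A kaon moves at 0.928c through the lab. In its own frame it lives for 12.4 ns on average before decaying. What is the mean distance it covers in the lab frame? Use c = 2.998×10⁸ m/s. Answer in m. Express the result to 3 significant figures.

γ = 1/√(1 − β²) = 1/√(1 − 0.861184) = 1/√0.138816 = 1/0.37258 = 2.684.
Lab-frame lifetime: Δt = γτ = 2.684 × 12.4 ns = 33.282 ns.
Distance: d = vΔt = 0.928 × 2.998×10⁸ m/s × 3.3282×10^-8 s = 9.26 m.

9.26 m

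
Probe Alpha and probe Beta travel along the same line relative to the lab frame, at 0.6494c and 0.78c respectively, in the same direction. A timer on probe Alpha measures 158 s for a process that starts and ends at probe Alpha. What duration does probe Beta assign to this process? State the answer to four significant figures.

Speed of probe Alpha in probe Beta's frame: u = (v_A − v_B)/(1 − v_A v_B/c²) = (0.6494 − 0.78)/(1 − 0.6494×0.78) = −0.1306/0.493468 = −0.26466; |u| = 0.26466c.
At |u| = 0.26466c, γ = (1 − 0.0700449)^(−1/2) = 1.037.
The clock on probe Alpha records proper time, so probe Beta measures Δt = γΔτ = 1.037 × 158 = 163.8 s.

163.8 s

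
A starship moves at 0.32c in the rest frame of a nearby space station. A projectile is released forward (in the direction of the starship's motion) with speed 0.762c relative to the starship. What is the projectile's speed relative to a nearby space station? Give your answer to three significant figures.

In units of c, u = (u' + v)/(1 + u'v) with u' = 0.762 and v = 0.32.
Numerator: 0.762 + 0.32 = 1.082. Denominator: 1 + (0.762)(0.32) = 1.24384.
u = 1.082/1.24384 = 0.86989, so the speed is 0.870c.

0.870c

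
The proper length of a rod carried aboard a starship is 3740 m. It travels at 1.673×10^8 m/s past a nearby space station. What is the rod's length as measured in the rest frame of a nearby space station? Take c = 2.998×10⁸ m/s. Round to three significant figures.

β = v/c = (1.673×10^8 m/s)/(2.998×10⁸ m/s) = 0.558039.
β² = 0.3114075, so γ = 1/√0.6885925 = 1.2051.
Along the direction of motion the measured length is L₀/γ = 3740/1.2051 = 3100 m.

3100 m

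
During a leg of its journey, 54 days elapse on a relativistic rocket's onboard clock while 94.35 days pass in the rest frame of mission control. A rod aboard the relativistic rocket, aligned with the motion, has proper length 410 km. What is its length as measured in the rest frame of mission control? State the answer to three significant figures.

235 km

The time-dilation ratio gives γ = 94.35/54 = 1.74722.
The rod contracts by the same γ: 410 km / 1.74722 = 235 km.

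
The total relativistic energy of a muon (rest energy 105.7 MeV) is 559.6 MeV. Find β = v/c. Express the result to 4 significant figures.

0.9820

γ = E/(mc²) = 559.6/105.7 = 5.2942.
β = √(1 − 1/γ²) = √(1 − 0.0356779) = √0.9643221 = 0.9820.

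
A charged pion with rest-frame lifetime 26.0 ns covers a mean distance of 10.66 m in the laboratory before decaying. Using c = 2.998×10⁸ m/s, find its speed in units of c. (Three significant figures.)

0.807c

d = βγcτ ⇒ βγ = d/(cτ) = 10.66 m / (7.7948 m) = 1.3676.
β = (βγ)/√(1+(βγ)²) = 1.3676/√2.87033 = 0.807.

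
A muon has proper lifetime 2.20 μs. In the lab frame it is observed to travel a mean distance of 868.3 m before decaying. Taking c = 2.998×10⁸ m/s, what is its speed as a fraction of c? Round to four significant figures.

d = βγcτ ⇒ βγ = d/(cτ) = 868.3 m / (659.56 m) = 1.3165.
β = (βγ)/√(1+(βγ)²) = 1.3165/√2.73317 = 0.7963.

0.7963c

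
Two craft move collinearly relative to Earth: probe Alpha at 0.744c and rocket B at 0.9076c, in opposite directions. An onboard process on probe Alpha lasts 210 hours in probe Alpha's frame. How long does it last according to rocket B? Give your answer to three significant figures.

The velocity of probe Alpha relative to rocket B is (0.744 + 0.9076)c / (1 + 0.744×0.9076) = 0.98588c; relative speed 0.98588c.
At |u| = 0.98588c, γ = (1 − 0.971959)^(−1/2) = 5.9718.
The clock on probe Alpha records proper time, so rocket B measures Δt = γΔτ = 5.9718 × 210 = 1250 hours.

1250 hours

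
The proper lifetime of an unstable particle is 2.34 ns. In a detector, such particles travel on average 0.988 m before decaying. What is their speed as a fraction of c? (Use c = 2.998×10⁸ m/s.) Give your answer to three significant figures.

d = βγcτ ⇒ βγ = d/(cτ) = 0.9880 m / (0.701532 m) = 1.4083.
β = (βγ)/√(1+(βγ)²) = 1.4083/√2.98331 = 0.815.

0.815c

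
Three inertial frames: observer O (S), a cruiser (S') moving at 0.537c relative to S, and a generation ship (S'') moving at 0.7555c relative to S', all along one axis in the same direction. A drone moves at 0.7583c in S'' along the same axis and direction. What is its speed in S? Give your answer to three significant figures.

Compose velocities in two stages. Stage 1 (into S'): u₁ = (0.7583+0.7555)/(1+0.7583×0.7555) = 0.96243.
Stage 2 (into S): u = (0.96243+0.537)/(1+0.96243×0.537) = 0.98853, so the speed is 0.989c.

0.989c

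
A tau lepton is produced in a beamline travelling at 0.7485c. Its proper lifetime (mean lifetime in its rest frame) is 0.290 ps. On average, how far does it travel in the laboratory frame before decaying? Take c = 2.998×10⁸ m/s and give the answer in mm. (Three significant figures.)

β² = 0.56025225, so γ = 1/√0.43974775 = 1.508.
Lab-frame lifetime: Δt = γτ = 1.508 × 0.290 ps = 0.43732 ps.
Distance: d = vΔt = 0.7485 × 2.998×10⁸ m/s × 4.3732×10^-13 s = 9.81×10^-5 m = 0.0981 mm.

0.0981 mm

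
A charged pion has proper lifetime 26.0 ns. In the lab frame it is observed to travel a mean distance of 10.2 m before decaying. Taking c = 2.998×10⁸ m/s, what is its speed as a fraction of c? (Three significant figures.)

0.795c

Lab distance = (lab lifetime)·v = γτ·βc, so βγ = d/(cτ) = 10.20/(2.998×10⁸ × 2.600×10^-8) = 1.3086.
With βγ = 1.3086: γ² = 1 + (βγ)² = 2.71243, and β = (βγ)/γ = 1.3086/1.64695 = 0.795.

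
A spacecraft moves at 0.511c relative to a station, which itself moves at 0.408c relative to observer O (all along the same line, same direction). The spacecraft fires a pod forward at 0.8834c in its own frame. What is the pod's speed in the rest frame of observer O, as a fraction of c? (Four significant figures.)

First combine the pod and spacecraft (S''→S'): u₁ = (0.8834 + 0.511)/(1 + 0.8834×0.511) = 1.3944/1.4514174 = 0.96072.
Then combine with the station (S'→S): u = (0.96072 + 0.408)/(1 + 0.96072×0.408) = 1.36872/1.39197376 = 0.98329.

0.9833c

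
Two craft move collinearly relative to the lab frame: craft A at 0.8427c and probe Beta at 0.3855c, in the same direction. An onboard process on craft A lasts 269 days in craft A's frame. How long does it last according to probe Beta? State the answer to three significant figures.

366 days

Speed of craft A in probe Beta's frame: u = (v_A − v_B)/(1 − v_A v_B/c²) = (0.8427 − 0.3855)/(1 − 0.8427×0.3855) = 0.4572/0.67513915 = 0.67719; |u| = 0.67719c.
γ for this relative speed: γ = 1/√(1 − 0.458586) = 1.359.
The clock on craft A records proper time, so probe Beta measures Δt = γΔτ = 1.359 × 269 = 366 days.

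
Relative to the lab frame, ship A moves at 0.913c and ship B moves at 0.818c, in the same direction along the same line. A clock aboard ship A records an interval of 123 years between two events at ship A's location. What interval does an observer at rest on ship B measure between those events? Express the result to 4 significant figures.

Transform ship A's velocity into ship B's frame: (0.913 − 0.818)/(1 − 0.913·0.818) = 0.095/0.253166, so the relative speed is 0.37525c.
γ for this relative speed: γ = 1/√(1 − 0.140813) = 1.0788.
Ship A's interval is proper; time dilation gives Δt_B = γΔτ = 1.0788 × 123 years = 132.7 years.

132.7 years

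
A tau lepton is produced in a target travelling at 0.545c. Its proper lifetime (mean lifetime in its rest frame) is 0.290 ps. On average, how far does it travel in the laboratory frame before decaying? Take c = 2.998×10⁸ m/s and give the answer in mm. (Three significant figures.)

β² = 0.297025, so γ = 1/√0.702975 = 1.1927.
Lab-frame lifetime: Δt = γτ = 1.1927 × 0.290 ps = 0.34588 ps.
Distance: d = vΔt = 0.545 × 2.998×10⁸ m/s × 3.4588×10^-13 s = 5.65×10^-5 m = 0.0565 mm.

0.0565 mm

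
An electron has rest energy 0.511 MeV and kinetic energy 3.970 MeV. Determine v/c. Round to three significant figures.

0.993

K = (γ−1)mc², so γ = 1 + 3.970/0.511 = 8.7691.
Then v/c = √(1 − γ⁻²) = √(1 − 0.0130044) = √0.9869956 = 0.993.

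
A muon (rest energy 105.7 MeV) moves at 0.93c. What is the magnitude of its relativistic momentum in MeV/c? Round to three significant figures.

267 MeV/c

γ = 1/√(1 − β²) = 1/√(1 − 0.8649) = 1/√0.1351 = 1/0.36756 = 2.7206.
Momentum: p = γβ·mc = 2.7206 × 0.93 × 105.7 MeV/c = 267 MeV/c.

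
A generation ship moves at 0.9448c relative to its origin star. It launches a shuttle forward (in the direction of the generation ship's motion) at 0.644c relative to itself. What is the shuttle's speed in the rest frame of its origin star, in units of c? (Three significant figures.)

In units of c, u = (u' + v)/(1 + u'v) with u' = 0.644 and v = 0.9448.
Numerator: 0.644 + 0.9448 = 1.5888. Denominator: 1 + (0.644)(0.9448) = 1.6084512.
u = 1.5888/1.6084512 = 0.98778, so the speed is 0.988c.

0.988c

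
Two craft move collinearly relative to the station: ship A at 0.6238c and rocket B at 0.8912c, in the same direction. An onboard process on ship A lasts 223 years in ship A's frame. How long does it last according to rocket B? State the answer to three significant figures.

279 years

Transform ship A's velocity into rocket B's frame: (0.6238 − 0.8912)/(1 − 0.6238·0.8912) = −0.2674/0.44406944, so the relative speed is 0.60216c.
At |u| = 0.60216c, γ = (1 − 0.362597)^(−1/2) = 1.2525.
Ship A's interval is proper; time dilation gives Δt_B = γΔτ = 1.2525 × 223 years = 279 years.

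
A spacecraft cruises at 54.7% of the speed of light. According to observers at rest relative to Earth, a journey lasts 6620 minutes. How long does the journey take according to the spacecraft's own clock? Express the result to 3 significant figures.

With β = 0.547, γ = 1/√(1 − 0.547²) = 1/√0.700791 = 1.1946.
The spacecraft's clock runs slow as seen from Earth, so Δτ = Δt/γ = 6620/1.1946 = 5540 minutes.

5540 minutes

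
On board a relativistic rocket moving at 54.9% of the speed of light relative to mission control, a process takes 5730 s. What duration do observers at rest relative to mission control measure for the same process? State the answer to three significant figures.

γ = 1/√(1 − β²) = 1/√(1 − 0.301401) = 1/√0.698599 = 1/0.835822 = 1.1964.
The onboard clock measures proper time, so the interval in the rest frame of mission control is dilated: Δt = γ·Δτ = 1.1964 × 5730 s = 6860 s.

6860 s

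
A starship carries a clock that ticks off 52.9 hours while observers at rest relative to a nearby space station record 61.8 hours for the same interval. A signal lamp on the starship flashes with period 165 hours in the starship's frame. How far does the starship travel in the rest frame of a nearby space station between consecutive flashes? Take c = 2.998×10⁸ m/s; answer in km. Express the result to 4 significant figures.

γ = Δt/Δτ = 61.8/52.9 = 1.16824.
β = √(1 − 1/γ²) = 0.51699. Lab-frame period = γτ = 1.16824×165 hours = 192.76 hours. Distance = βc × γτ = 0.51699 × 2.998×10⁸ m/s × 693936 s = 1.0756×10^14 m = 1.076×10^11 km.

1.076×10^11 km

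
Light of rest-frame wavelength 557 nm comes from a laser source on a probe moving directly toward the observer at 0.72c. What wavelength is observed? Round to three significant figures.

225 nm

Relativistic Doppler for wavelength: λ_obs = λ_src · √((1−β)/(1+β)).
With β = 0.72: factor = √(0.28/1.72) = 0.40347.
λ_obs = 557 × 0.40347 = 225 nm.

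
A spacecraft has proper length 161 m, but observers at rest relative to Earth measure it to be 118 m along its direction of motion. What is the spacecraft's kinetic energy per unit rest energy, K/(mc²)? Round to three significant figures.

γ = L₀/L = 161/118 = 1.36441.
Since K = (γ−1)mc², K/(mc²) = 1.36441 − 1 = 0.364.

0.364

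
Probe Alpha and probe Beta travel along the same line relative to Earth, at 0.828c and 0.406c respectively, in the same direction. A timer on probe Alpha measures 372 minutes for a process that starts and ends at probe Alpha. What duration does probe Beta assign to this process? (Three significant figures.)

482 minutes

Speed of probe Alpha in probe Beta's frame: u = (v_A − v_B)/(1 − v_A v_B/c²) = (0.828 − 0.406)/(1 − 0.828×0.406) = 0.422/0.663832 = 0.6357; |u| = 0.6357c.
γ for this relative speed: γ = 1/√(1 − 0.404114) = 1.2954.
Probe Alpha's interval is proper; time dilation gives Δt_B = γΔτ = 1.2954 × 372 minutes = 482 minutes.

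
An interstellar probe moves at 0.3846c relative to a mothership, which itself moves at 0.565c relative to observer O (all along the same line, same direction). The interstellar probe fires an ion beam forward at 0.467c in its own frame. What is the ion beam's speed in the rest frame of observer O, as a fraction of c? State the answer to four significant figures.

0.9141c

Compose velocities in two stages. Stage 1 (into S'): u₁ = (0.467+0.3846)/(1+0.467×0.3846) = 0.72193.
Stage 2 (into S): u = (0.72193+0.565)/(1+0.72193×0.565) = 0.91408, so the speed is 0.9141c.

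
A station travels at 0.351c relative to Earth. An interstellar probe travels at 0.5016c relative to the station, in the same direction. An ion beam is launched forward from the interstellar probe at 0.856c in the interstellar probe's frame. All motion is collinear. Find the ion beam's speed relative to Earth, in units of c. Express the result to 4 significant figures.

Compose velocities in two stages. Stage 1 (into S'): u₁ = (0.856+0.5016)/(1+0.856×0.5016) = 0.94979.
Stage 2 (into S): u = (0.94979+0.351)/(1+0.94979×0.351) = 0.97556, so the speed is 0.9756c.

0.9756c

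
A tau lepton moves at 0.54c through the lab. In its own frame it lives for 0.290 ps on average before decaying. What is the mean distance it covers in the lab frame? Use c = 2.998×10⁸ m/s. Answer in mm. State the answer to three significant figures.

0.0558 mm

β² = 0.2916, so γ = 1/√0.7084 = 1.1881.
Lab-frame lifetime: Δt = γτ = 1.1881 × 0.290 ps = 0.34455 ps.
Distance: d = vΔt = 0.54 × 2.998×10⁸ m/s × 3.4455×10^-13 s = 5.58×10^-5 m = 0.0558 mm.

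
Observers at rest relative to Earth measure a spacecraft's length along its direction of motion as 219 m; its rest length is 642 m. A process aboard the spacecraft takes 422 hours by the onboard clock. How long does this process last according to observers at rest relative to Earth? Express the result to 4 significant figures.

Length contraction gives γ = L₀/L = 642/219 = 2.93151.
Δt = γΔτ = 2.93151 × 422 = 1237 hours.

1237 hours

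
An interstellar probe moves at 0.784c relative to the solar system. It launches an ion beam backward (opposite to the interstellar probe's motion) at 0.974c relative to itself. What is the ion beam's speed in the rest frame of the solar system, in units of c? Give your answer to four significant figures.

0.8038c

In units of c, u = (u' + v)/(1 + u'v) with u' = −0.974 and v = 0.784.
Numerator: −0.974 + 0.784 = −0.19. Denominator: 1 + (−0.974)(0.784) = 0.236384.
u = −0.19/0.236384 = −0.80378, so the speed is 0.8038c.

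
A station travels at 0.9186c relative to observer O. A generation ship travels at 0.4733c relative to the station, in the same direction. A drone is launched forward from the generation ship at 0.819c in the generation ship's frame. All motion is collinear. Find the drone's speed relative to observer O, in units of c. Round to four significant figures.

Compose velocities in two stages. Stage 1 (into S'): u₁ = (0.819+0.4733)/(1+0.819×0.4733) = 0.9313.
Stage 2 (into S): u = (0.9313+0.9186)/(1+0.9313×0.9186) = 0.99699, so the speed is 0.9970c.

0.9970c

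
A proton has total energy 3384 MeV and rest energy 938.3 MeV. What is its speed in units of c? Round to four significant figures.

Total energy E = γmc² gives γ = 3384/938.3 = 3.6065.
Hence β = √(1 − 1/γ²) = √(1 − 0.0768826) = √0.9231174 = 0.9608.

0.9608c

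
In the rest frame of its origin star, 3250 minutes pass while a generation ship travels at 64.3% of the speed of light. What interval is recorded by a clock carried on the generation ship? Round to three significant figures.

γ = 1/√(1 − β²) = 1/√(1 − 0.413449) = 1/√0.586551 = 1/0.765866 = 1.3057.
The generation ship's clock runs slow as seen from its origin star, so Δτ = Δt/γ = 3250/1.3057 = 2490 minutes.

2490 minutes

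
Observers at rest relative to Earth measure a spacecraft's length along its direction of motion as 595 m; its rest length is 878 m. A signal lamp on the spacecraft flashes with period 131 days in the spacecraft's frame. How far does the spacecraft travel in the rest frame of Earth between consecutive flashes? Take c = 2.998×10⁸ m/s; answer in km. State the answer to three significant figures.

From L = L₀/γ: γ = 878/595 = 1.47563.
β = √(1 − 1/γ²) = 0.73536. Lab-frame period = γτ = 1.47563×131 days = 193.31 days. Distance = βc × γτ = 0.73536 × 2.998×10⁸ m/s × 16701984 s = 3.6821×10^15 m = 3.68×10^12 km.

3.68×10^12 km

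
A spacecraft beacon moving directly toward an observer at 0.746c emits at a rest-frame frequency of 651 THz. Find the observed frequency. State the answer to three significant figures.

Relativistic Doppler (source moving toward): f_obs = f_src · √((1+β)/(1−β)).
With β = 0.746: factor = √(1.746/0.254) = 2.6218.
f_obs = 651 × 2.6218 = 1710 THz.

1710 THz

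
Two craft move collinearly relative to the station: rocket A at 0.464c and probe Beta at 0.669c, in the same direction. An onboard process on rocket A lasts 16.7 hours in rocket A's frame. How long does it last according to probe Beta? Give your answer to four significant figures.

17.49 hours

The velocity of rocket A relative to probe Beta is (0.464 − 0.669)c / (1 − 0.464×0.669) = −0.29728c; relative speed 0.29728c.
γ for this relative speed: γ = 1/√(1 − 0.0883754) = 1.0474.
Rocket A's interval is proper; time dilation gives Δt_B = γΔτ = 1.0474 × 16.7 hours = 17.49 hours.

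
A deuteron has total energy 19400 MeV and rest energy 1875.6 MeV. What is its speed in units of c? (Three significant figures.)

0.995c

Total energy E = γmc² gives γ = 19400/1875.6 = 10.343.
Hence β = √(1 − 1/γ²) = √(1 − 0.00934775) = √0.99065225 = 0.995.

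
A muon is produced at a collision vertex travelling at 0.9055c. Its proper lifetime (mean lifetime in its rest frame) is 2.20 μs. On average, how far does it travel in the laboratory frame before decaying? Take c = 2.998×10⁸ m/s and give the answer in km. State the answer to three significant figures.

1.41 km

Lorentz factor: γ = (1 − 0.81993025)^(−1/2) = 2.3566.
Lab-frame lifetime: Δt = γτ = 2.3566 × 2.20 μs = 5.1845 μs.
Distance: d = vΔt = 0.9055 × 2.998×10⁸ m/s × 5.1845×10^-6 s = 1410 m = 1.41 km.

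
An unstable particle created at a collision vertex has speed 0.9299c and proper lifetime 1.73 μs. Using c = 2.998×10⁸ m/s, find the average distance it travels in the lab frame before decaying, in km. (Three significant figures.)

1.31 km

With β = 0.9299, γ = 1/√(1 − 0.9299²) = 1/√0.13528599 = 2.7188.
Lab-frame lifetime: Δt = γτ = 2.7188 × 1.73 μs = 4.7035 μs.
Distance: d = vΔt = 0.9299 × 2.998×10⁸ m/s × 4.7035×10^-6 s = 1310 m = 1.31 km.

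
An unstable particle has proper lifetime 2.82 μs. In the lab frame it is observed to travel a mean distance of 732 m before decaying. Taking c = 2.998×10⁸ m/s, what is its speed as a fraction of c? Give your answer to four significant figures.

0.6546c

Let x = d/(cτ) = 732.0 m / (2.998×10⁸ m/s × 2.820×10^-6 s) = 0.86583. Since d = βγcτ, x = βγ = β/√(1−β²).
Solving: β² = x²/(1+x²) = 0.749662/1.749662 = 0.428461, so β = 0.6546.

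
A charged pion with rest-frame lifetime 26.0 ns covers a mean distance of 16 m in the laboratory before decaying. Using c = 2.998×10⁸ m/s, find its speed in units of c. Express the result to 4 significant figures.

0.8990c

d = βγcτ ⇒ βγ = d/(cτ) = 16.00 m / (7.7948 m) = 2.0527.
β = (βγ)/√(1+(βγ)²) = 2.0527/√5.21358 = 0.8990.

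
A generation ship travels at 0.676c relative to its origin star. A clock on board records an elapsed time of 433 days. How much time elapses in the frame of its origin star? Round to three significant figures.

β² = 0.456976, so γ = 1/√0.543024 = 1.357.
Time dilation: Δt = γ·Δτ = 1.357 × 433 = 588 days.

588 days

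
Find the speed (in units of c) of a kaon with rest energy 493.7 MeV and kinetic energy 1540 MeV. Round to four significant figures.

0.9701c

K = (γ−1)mc², so γ = 1 + 1540/493.7 = 4.1193.
Then v/c = √(1 − γ⁻²) = √(1 − 0.0589323) = √0.9410677 = 0.9701.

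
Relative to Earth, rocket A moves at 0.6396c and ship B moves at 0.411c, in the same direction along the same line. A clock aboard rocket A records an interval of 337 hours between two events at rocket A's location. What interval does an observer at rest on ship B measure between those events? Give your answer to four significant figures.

354.5 hours

Speed of rocket A in ship B's frame: u = (v_A − v_B)/(1 − v_A v_B/c²) = (0.6396 − 0.411)/(1 − 0.6396×0.411) = 0.2286/0.7371244 = 0.31012; |u| = 0.31012c.
At |u| = 0.31012c, γ = (1 − 0.0961744)^(−1/2) = 1.0519.
The clock on rocket A records proper time, so ship B measures Δt = γΔτ = 1.0519 × 337 = 354.5 hours.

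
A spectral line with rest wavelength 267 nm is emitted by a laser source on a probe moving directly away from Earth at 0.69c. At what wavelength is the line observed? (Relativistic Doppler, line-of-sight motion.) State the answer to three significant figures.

623 nm

Relativistic Doppler for wavelength: λ_obs = λ_src · √((1+β)/(1−β)).
With β = 0.69: factor = √(1.69/0.31) = 2.3349.
λ_obs = 267 × 2.3349 = 623 nm.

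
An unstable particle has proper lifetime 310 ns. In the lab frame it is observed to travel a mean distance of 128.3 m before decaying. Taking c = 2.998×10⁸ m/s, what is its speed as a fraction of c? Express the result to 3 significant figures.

d = βγcτ ⇒ βγ = d/(cτ) = 128.3 m / (92.938 m) = 1.3805.
β = (βγ)/√(1+(βγ)²) = 1.3805/√2.90578 = 0.810.

0.810c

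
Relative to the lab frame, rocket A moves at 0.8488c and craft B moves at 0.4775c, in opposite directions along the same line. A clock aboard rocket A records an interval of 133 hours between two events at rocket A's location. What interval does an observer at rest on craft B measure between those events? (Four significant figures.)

Speed of rocket A in craft B's frame: u = (v_A + v_B)/(1 + v_A v_B/c²) = (0.8488 + 0.4775)/(1 + 0.8488×0.4775) = 1.3263/1.405302 = 0.94378; |u| = 0.94378c.
At |u| = 0.94378c, γ = (1 − 0.890721)^(−1/2) = 3.025.
Rocket A's interval is proper; time dilation gives Δt_B = γΔτ = 3.025 × 133 hours = 402.3 hours.

402.3 hours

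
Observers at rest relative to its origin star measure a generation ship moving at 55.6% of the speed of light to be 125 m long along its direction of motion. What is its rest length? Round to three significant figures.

β² = 0.309136, so γ = 1/√0.690864 = 1.2031.
Proper length: L₀ = γ·L = 1.2031 × 125 = 150 m.

150 m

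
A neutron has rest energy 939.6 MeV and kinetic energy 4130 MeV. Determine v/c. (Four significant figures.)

γ = 1 + K/(mc²) = 1 + 4130/939.6 = 5.3955.
β = √(1 − 1/γ²) = √(1 − 0.0343508) = √0.9656492 = 0.9827.

0.9827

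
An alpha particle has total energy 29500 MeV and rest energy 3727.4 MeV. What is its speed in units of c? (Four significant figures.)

0.9920c

γ = E/(mc²) = 29500/3727.4 = 7.9144.
β = √(1 − 1/γ²) = √(1 − 0.0159648) = √0.9840352 = 0.9920.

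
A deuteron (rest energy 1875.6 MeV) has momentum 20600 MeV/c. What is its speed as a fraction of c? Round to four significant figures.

βγ = pc/(mc²) = 20600/1875.6 = 10.983.
Since γ² = 1 + (βγ)² = 121.626, γ = √121.626 = 11.0284, and β = (βγ)/γ = 10.983/11.0284 = 0.9959.

0.9959c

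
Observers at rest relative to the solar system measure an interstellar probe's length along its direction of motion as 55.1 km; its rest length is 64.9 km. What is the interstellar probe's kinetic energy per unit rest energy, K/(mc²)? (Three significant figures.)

Length contraction gives γ = L₀/L = 64.9/55.1 = 1.17786.
Since K = (γ−1)mc², K/(mc²) = 1.17786 − 1 = 0.178.

0.178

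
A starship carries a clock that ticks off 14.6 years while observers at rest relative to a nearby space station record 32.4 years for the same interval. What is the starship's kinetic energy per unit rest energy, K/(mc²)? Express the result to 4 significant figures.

The time-dilation ratio gives γ = 32.4/14.6 = 2.21918.
K/(mc²) = γ − 1 = 2.21918 − 1 = 1.219.

1.219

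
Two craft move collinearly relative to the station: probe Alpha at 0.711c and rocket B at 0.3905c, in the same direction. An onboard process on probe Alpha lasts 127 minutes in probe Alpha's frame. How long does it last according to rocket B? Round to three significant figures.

142 minutes

The velocity of probe Alpha relative to rocket B is (0.711 − 0.3905)c / (1 − 0.711×0.3905) = 0.44369c; relative speed 0.44369c.
At |u| = 0.44369c, γ = (1 − 0.196861)^(−1/2) = 1.1158.
Probe Alpha's interval is proper; time dilation gives Δt_B = γΔτ = 1.1158 × 127 minutes = 142 minutes.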